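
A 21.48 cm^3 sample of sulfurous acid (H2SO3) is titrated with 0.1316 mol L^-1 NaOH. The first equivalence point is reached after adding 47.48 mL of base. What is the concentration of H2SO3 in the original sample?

n(NaOH) = 0.1316 x 0.04748 = 0.006248 mol.
At the first equivalence point, 1 mol OH^- react per mol H2SO3, so n(H2SO3) = 0.006248 / 1 = 0.006248 mol.
[H2SO3] = 0.006248 / 0.02148 L = 0.291 M.

0.291 M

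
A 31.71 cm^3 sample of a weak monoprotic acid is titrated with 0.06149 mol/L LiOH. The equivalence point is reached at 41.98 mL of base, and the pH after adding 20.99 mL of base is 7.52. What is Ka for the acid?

20.99 mL is half of the equivalence volume, so this is the half-equivalence point where [HA] = [A^-].
At half-equivalence pH = pKa, so pKa = 7.52.
Ka = 10^(-7.52) = 3.0 x 10^-8.

3.0 x 10^-8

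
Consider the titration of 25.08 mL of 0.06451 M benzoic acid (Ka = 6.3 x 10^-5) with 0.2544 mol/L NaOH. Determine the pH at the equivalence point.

8.46

n(C6H5COOH) = 0.06451 x 0.02508 = 0.001618 mol; V(NaOH) at equivalence = 0.001618/0.2544 = 0.006360 L.
At equivalence all the acid is converted to C6H5COO-; total volume = 0.02508 + 0.006360 = 0.03144 L, so [C6H5COO-] = 0.001618/0.03144 = 0.05146 M.
Kb = Kw/Ka = 1.0e-14 / 6.3 x 10^-5 = 1.59e-10.
[OH^-] = sqrt(Kb x [C6H5COO-]) = sqrt(1.59e-10 x 0.05146) = 2.86e-6 M.
pOH = 5.54, so pH = 14.00 - 5.54 = 8.46.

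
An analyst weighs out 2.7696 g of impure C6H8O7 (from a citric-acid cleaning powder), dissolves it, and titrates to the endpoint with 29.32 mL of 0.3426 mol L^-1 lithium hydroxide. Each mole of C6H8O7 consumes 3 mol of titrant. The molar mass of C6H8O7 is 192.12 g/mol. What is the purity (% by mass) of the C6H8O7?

23.2%

n(LiOH) = 0.3426 x 0.02932 = 0.01005 mol.
n(C6H8O7) = 0.01005 / 3 = 0.003348 mol.
mass of C6H8O7 = 0.003348 x 192.12 = 0.6433 g.
% purity = 0.6433 / 2.7696 x 100 = 23.2%.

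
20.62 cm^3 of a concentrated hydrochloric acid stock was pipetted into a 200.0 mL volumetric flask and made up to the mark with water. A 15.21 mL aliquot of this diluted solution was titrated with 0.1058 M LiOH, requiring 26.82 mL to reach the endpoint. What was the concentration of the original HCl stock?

1.81 M

n(LiOH) = 0.1058 x 0.02682 = 0.002838 mol.
n(HCl) in the aliquot = 0.002838 mol.
[diluted HCl] = 0.002838 / 0.01521 = 0.1866 M.
Dilution factor = 200.0/20.62 = 9.699, so [stock] = 0.1866 x 9.699 = 1.81 M.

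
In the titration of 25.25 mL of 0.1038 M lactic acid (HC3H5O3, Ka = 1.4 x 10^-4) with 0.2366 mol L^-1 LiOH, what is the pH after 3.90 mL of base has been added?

3.59

Initial n(HC3H5O3) = 0.1038 x 0.02525 = 0.002621 mol.
n(LiOH) added = 0.2366 x 0.003900 = 0.0009227 mol, converting that many moles of HC3H5O3 to C3H5O3-.
Remaining n(HC3H5O3) = 0.001698 mol; n(C3H5O3-) = 0.0009227 mol.
By Henderson-Hasselbalch, pH = pKa + log([A^-]/[HA]) = 3.85 + log(0.0009227/0.001698) = 3.85 + (-0.26) = 3.59.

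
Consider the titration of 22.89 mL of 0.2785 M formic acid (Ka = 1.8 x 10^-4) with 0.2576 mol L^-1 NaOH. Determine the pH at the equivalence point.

n(HCOOH) = 0.2785 x 0.02289 = 0.006375 mol; V(NaOH) at equivalence = 0.006375/0.2576 = 0.02475 L.
At equivalence all the acid is converted to HCOO-; total volume = 0.02289 + 0.02475 = 0.04764 L, so [HCOO-] = 0.006375/0.04764 = 0.1338 M.
Kb = Kw/Ka = 1.0e-14 / 1.8 x 10^-4 = 5.56e-11.
[OH^-] = sqrt(Kb x [HCOO-]) = sqrt(5.56e-11 x 0.1338) = 2.73e-6 M.
pOH = 5.56, so pH = 14.00 - 5.56 = 8.44.

8.44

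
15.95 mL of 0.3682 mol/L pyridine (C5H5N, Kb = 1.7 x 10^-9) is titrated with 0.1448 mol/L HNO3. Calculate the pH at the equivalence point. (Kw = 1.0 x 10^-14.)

3.11

n(C5H5N) = 0.3682 x 0.01595 = 0.005873 mol; V(HNO3) at equivalence = 0.005873/0.1448 = 0.04056 L.
At equivalence the base is fully converted to C5H5NH+; total volume = 0.05651 L, so [C5H5NH+] = 0.005873/0.05651 = 0.1039 M.
Ka(C5H5NH+) = Kw/Kb = 1.0e-14 / 1.7 x 10^-9 = 5.88e-6.
[H^+] = sqrt(Ka x [C5H5NH+]) = sqrt(5.88e-6 x 0.1039) = 0.000782 M.
pH = -log(0.000782) = 3.11.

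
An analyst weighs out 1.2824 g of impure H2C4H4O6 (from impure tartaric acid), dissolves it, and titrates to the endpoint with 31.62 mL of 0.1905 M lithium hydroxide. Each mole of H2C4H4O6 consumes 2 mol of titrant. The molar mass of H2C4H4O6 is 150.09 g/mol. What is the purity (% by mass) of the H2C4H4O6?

n(LiOH) = 0.1905 x 0.03162 = 0.006024 mol.
n(H2C4H4O6) = 0.006024 / 2 = 0.003012 mol.
mass of H2C4H4O6 = 0.003012 x 150.09 = 0.4520 g.
% purity = 0.4520 / 1.2824 x 100 = 35.2%.

35.2%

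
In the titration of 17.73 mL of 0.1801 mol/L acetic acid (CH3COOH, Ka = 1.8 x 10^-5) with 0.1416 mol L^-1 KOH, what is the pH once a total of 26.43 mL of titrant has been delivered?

12.09

n(acid) = 0.1801 x 0.01773 = 0.003193 mol; n(KOH) added = 0.1416 x 0.02643 = 0.003742 mol.
Base is in excess by 0.003742 - 0.003193 = 0.0005493 mol in a total volume of 0.04416 L.
[OH^-] = 0.0005493/0.04416 = 0.01244 M, so pOH = 1.91 and pH = 14.00 - 1.91 = 12.09.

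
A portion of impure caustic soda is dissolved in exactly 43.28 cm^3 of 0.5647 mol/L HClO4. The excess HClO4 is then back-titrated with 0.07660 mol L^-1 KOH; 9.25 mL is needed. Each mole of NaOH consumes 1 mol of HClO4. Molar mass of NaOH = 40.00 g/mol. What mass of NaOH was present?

0.949 g

Total n(HClO4) added = 0.5647 x 0.04328 = 0.02444 mol.
n(KOH) used = 0.07660 x 0.009250 = 0.0007086 mol, which equals the excess n(HClO4).
So n(HClO4) consumed by the sample = 0.02444 - 0.0007086 = 0.02373 mol.
n(NaOH) = 0.02373 / 1 = 0.02373 mol.
mass = 0.02373 mol x 40.00 g/mol = 0.949 g.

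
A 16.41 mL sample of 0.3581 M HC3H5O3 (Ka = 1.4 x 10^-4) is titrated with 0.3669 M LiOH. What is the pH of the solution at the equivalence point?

n(HC3H5O3) = 0.3581 x 0.01641 = 0.005876 mol; V(LiOH) at equivalence = 0.005876/0.3669 = 0.01602 L.
At equivalence all the acid is converted to C3H5O3-; total volume = 0.01641 + 0.01602 = 0.03243 L, so [C3H5O3-] = 0.005876/0.03243 = 0.1812 M.
Kb = Kw/Ka = 1.0e-14 / 1.4 x 10^-4 = 7.14e-11.
[OH^-] = sqrt(Kb x [C3H5O3-]) = sqrt(7.14e-11 x 0.1812) = 3.60e-6 M.
pOH = 5.44, so pH = 14.00 - 5.44 = 8.56.

8.56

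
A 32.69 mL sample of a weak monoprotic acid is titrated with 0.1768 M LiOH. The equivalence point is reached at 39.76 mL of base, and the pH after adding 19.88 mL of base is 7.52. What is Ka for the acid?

19.88 mL is half of the equivalence volume, so this is the half-equivalence point where [HA] = [A^-].
At half-equivalence pH = pKa, so pKa = 7.52.
Ka = 10^(-7.52) = 3.0 x 10^-8.

3.0 x 10^-8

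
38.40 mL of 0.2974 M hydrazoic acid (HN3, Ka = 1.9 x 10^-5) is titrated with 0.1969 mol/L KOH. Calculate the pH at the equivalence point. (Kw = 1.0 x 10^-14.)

8.90

n(HN3) = 0.2974 x 0.03840 = 0.01142 mol; V(KOH) at equivalence = 0.01142/0.1969 = 0.05800 L.
At equivalence all the acid is converted to N3-; total volume = 0.03840 + 0.05800 = 0.09640 L, so [N3-] = 0.01142/0.09640 = 0.1185 M.
Kb = Kw/Ka = 1.0e-14 / 1.9 x 10^-5 = 5.26e-10.
[OH^-] = sqrt(Kb x [N3-]) = sqrt(5.26e-10 x 0.1185) = 7.90e-6 M.
pOH = 5.10, so pH = 14.00 - 5.10 = 8.90.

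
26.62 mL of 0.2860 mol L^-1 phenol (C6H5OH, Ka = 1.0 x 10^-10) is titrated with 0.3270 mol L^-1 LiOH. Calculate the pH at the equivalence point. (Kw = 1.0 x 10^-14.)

11.59

n(C6H5OH) = 0.2860 x 0.02662 = 0.007613 mol; V(LiOH) at equivalence = 0.007613/0.3270 = 0.02328 L.
At equivalence all the acid is converted to C6H5O-; total volume = 0.02662 + 0.02328 = 0.04990 L, so [C6H5O-] = 0.007613/0.04990 = 0.1526 M.
Kb = Kw/Ka = 1.0e-14 / 1.0 x 10^-10 = 0.000100.
[OH^-] = sqrt(Kb x [C6H5O-]) = sqrt(0.000100 x 0.1526) = 0.00391 M.
pOH = 2.41, so pH = 14.00 - 2.41 = 11.59.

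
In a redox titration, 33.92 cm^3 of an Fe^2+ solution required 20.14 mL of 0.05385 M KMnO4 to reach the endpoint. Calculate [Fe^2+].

n(KMnO4) = 0.05385 x 0.02014 = 0.001085 mol.
From the balanced equation, 1 mol KMnO4 reacts with 5 mol Fe^2+, so n(Fe^2+) = 0.001085 x 5/1 = 0.005423 mol.
[Fe^2+] = 0.005423 / 0.03392 L = 0.160 M.

0.160 M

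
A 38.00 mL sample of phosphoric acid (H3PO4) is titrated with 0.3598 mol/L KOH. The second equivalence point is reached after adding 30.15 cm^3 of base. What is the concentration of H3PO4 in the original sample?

0.143 M

n(KOH) = 0.3598 x 0.03015 = 0.01085 mol.
At the second equivalence point, 2 mol OH^- react per mol H3PO4, so n(H3PO4) = 0.01085 / 2 = 0.005424 mol.
[H3PO4] = 0.005424 / 0.03800 L = 0.143 M.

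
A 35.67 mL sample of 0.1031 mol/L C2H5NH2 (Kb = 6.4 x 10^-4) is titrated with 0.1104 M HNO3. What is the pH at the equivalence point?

n(C2H5NH2) = 0.1031 x 0.03567 = 0.003678 mol; V(HNO3) at equivalence = 0.003678/0.1104 = 0.03331 L.
At equivalence the base is fully converted to C2H5NH3+; total volume = 0.06898 L, so [C2H5NH3+] = 0.003678/0.06898 = 0.05331 M.
Ka(C2H5NH3+) = Kw/Kb = 1.0e-14 / 6.4 x 10^-4 = 1.56e-11.
[H^+] = sqrt(Ka x [C2H5NH3+]) = sqrt(1.56e-11 x 0.05331) = 9.13e-7 M.
pH = -log(9.13e-7) = 6.04.

6.04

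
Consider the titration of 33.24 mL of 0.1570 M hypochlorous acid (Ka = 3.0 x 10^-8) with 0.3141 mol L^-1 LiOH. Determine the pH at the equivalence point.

10.27

n(HClO) = 0.1570 x 0.03324 = 0.005219 mol; V(LiOH) at equivalence = 0.005219/0.3141 = 0.01661 L.
At equivalence all the acid is converted to ClO-; total volume = 0.03324 + 0.01661 = 0.04985 L, so [ClO-] = 0.005219/0.04985 = 0.1047 M.
Kb = Kw/Ka = 1.0e-14 / 3.0 x 10^-8 = 3.33e-7.
[OH^-] = sqrt(Kb x [ClO-]) = sqrt(3.33e-7 x 0.1047) = 0.000187 M.
pOH = 3.73, so pH = 14.00 - 3.73 = 10.27.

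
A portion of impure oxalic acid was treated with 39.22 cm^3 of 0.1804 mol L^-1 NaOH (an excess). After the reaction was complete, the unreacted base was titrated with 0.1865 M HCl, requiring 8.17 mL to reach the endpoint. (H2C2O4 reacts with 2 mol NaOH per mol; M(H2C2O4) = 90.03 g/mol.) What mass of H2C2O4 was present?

0.250 g

Total n(NaOH) added = 0.1804 x 0.03922 = 0.007075 mol.
n(HCl) used = 0.1865 x 0.008170 = 0.001524 mol, which equals the excess n(NaOH).
So n(NaOH) consumed by the sample = 0.007075 - 0.001524 = 0.005552 mol.
n(H2C2O4) = 0.005552 / 2 = 0.002776 mol.
mass = 0.002776 mol x 90.03 g/mol = 0.250 g.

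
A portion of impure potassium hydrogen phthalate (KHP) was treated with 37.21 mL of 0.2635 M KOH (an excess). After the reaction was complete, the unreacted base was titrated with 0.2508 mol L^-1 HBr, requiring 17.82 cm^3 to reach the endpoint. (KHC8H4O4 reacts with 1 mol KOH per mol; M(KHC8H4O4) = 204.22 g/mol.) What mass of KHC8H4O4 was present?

Total n(KOH) added = 0.2635 x 0.03721 = 0.009805 mol.
n(HBr) used = 0.2508 x 0.01782 = 0.004469 mol, which equals the excess n(KOH).
So n(KOH) consumed by the sample = 0.009805 - 0.004469 = 0.005336 mol.
n(KHC8H4O4) = 0.005336 / 1 = 0.005336 mol.
mass = 0.005336 mol x 204.22 g/mol = 1.09 g.

1.09 g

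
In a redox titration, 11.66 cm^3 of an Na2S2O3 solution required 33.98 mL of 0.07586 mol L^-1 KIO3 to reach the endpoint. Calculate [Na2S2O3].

1.33 M

n(KIO3) = 0.07586 x 0.03398 = 0.002578 mol.
From the balanced equation, 1 mol KIO3 reacts with 6 mol Na2S2O3, so n(Na2S2O3) = 0.002578 x 6/1 = 0.01547 mol.
[Na2S2O3] = 0.01547 / 0.01166 L = 1.33 M.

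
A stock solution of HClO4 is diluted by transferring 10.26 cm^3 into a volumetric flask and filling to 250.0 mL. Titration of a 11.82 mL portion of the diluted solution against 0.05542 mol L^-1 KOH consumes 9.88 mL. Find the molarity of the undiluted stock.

1.13 M

n(KOH) = 0.05542 x 0.009880 = 0.0005475 mol.
n(HClO4) in the aliquot = 0.0005475 mol.
[diluted HClO4] = 0.0005475 / 0.01182 = 0.04632 M.
Dilution factor = 250.0/10.26 = 24.37, so [stock] = 0.04632 x 24.37 = 1.13 M.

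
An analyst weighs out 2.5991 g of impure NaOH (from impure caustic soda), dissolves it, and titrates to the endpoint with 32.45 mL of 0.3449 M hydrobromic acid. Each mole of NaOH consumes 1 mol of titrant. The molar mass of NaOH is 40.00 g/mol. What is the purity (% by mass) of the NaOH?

17.2%

n(HBr) = 0.3449 x 0.03245 = 0.01119 mol.
n(NaOH) = 0.01119 / 1 = 0.01119 mol.
mass of NaOH = 0.01119 x 40.00 = 0.4477 g.
% purity = 0.4477 / 2.5991 x 100 = 17.2%.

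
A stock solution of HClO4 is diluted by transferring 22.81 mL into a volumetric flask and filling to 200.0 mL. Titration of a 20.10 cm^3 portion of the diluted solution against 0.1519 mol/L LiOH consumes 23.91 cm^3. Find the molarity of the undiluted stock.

n(LiOH) = 0.1519 x 0.02391 = 0.003632 mol.
n(HClO4) in the aliquot = 0.003632 mol.
[diluted HClO4] = 0.003632 / 0.02010 = 0.1807 M.
Dilution factor = 200.0/22.81 = 8.768, so [stock] = 0.1807 x 8.768 = 1.58 M.

1.58 M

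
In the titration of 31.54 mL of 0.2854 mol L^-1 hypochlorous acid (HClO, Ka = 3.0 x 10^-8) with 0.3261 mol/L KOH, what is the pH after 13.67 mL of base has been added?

7.51

Initial n(HClO) = 0.2854 x 0.03154 = 0.009002 mol.
n(KOH) added = 0.3261 x 0.01367 = 0.004458 mol, converting that many moles of HClO to ClO-.
Remaining n(HClO) = 0.004544 mol; n(ClO-) = 0.004458 mol.
By Henderson-Hasselbalch, pH = pKa + log([A^-]/[HA]) = 7.52 + log(0.004458/0.004544) = 7.52 + (-0.01) = 7.51.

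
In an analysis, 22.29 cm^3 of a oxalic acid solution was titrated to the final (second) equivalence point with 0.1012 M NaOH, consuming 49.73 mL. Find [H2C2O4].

0.113 M

n(NaOH) = 0.1012 x 0.04973 = 0.005033 mol.
At the final (second) equivalence point, 2 mol OH^- react per mol H2C2O4, so n(H2C2O4) = 0.005033 / 2 = 0.002516 mol.
[H2C2O4] = 0.002516 / 0.02229 L = 0.113 M.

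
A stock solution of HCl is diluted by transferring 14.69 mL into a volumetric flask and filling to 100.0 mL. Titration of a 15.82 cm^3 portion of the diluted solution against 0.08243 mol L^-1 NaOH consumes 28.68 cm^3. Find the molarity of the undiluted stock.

n(NaOH) = 0.08243 x 0.02868 = 0.002364 mol.
n(HCl) in the aliquot = 0.002364 mol.
[diluted HCl] = 0.002364 / 0.01582 = 0.1494 M.
Dilution factor = 100.0/14.69 = 6.807, so [stock] = 0.1494 x 6.807 = 1.02 M.

1.02 M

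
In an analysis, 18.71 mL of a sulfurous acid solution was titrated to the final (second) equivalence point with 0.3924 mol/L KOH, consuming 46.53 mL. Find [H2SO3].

n(KOH) = 0.3924 x 0.04653 = 0.01826 mol.
At the final (second) equivalence point, 2 mol OH^- react per mol H2SO3, so n(H2SO3) = 0.01826 / 2 = 0.009129 mol.
[H2SO3] = 0.009129 / 0.01871 L = 0.488 M.

0.488 M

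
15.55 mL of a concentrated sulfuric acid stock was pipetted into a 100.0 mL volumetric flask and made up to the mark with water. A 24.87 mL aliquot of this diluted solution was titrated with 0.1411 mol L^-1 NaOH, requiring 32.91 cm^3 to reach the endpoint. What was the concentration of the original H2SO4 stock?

n(NaOH) = 0.1411 x 0.03291 = 0.004644 mol.
n(H2SO4) in the aliquot = 0.004644 x 1/2 = 0.002322 mol.
[diluted H2SO4] = 0.002322 / 0.02487 = 0.09336 M.
Dilution factor = 100.0/15.55 = 6.431, so [stock] = 0.09336 x 6.431 = 0.600 M.

0.600 M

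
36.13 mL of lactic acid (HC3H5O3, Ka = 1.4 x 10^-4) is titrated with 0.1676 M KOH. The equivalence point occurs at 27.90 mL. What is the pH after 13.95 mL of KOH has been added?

3.85

13.95 mL is exactly half the equivalence volume (27.90/2), i.e. the half-equivalence point.
There, n(HA) = n(A^-), so pH = pKa = -log(1.4 x 10^-4) = 3.85.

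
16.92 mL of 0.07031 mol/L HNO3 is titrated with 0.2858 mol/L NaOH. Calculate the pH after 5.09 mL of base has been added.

12.08

n(acid) = 0.07031 x 0.01692 = 0.001190 mol; n(NaOH) added = 0.2858 x 0.005090 = 0.001455 mol.
Base is in excess by 0.001455 - 0.001190 = 0.0002651 mol in a total volume of 0.02201 L.
[OH^-] = 0.0002651/0.02201 = 0.01204 M, so pOH = 1.92 and pH = 14.00 - 1.92 = 12.08.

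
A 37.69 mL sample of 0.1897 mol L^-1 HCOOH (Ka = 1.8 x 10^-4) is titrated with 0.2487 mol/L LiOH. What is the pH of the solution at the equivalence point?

8.39

n(HCOOH) = 0.1897 x 0.03769 = 0.007150 mol; V(LiOH) at equivalence = 0.007150/0.2487 = 0.02875 L.
At equivalence all the acid is converted to HCOO-; total volume = 0.03769 + 0.02875 = 0.06644 L, so [HCOO-] = 0.007150/0.06644 = 0.1076 M.
Kb = Kw/Ka = 1.0e-14 / 1.8 x 10^-4 = 5.56e-11.
[OH^-] = sqrt(Kb x [HCOO-]) = sqrt(5.56e-11 x 0.1076) = 2.45e-6 M.
pOH = 5.61, so pH = 14.00 - 5.61 = 8.39.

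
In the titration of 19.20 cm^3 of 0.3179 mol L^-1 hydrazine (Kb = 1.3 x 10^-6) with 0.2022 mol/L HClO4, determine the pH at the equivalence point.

n(N2H4) = 0.3179 x 0.01920 = 0.006104 mol; V(HClO4) at equivalence = 0.006104/0.2022 = 0.03019 L.
At equivalence the base is fully converted to N2H5+; total volume = 0.04939 L, so [N2H5+] = 0.006104/0.04939 = 0.1236 M.
Ka(N2H5+) = Kw/Kb = 1.0e-14 / 1.3 x 10^-6 = 7.69e-9.
[H^+] = sqrt(Ka x [N2H5+]) = sqrt(7.69e-9 x 0.1236) = 3.08e-5 M.
pH = -log(3.08e-5) = 4.51.

4.51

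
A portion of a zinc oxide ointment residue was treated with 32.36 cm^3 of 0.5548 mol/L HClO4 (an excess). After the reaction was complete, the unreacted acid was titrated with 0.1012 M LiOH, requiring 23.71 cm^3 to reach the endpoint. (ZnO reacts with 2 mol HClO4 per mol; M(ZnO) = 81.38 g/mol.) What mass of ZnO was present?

Total n(HClO4) added = 0.5548 x 0.03236 = 0.01795 mol.
n(LiOH) used = 0.1012 x 0.02371 = 0.002399 mol, which equals the excess n(HClO4).
So n(HClO4) consumed by the sample = 0.01795 - 0.002399 = 0.01555 mol.
n(ZnO) = 0.01555 / 2 = 0.007777 mol.
mass = 0.007777 mol x 81.38 g/mol = 0.633 g.

0.633 g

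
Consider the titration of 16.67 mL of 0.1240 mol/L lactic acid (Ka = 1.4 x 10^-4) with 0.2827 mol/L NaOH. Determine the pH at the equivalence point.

8.39

n(HC3H5O3) = 0.1240 x 0.01667 = 0.002067 mol; V(NaOH) at equivalence = 0.002067/0.2827 = 0.007312 L.
At equivalence all the acid is converted to C3H5O3-; total volume = 0.01667 + 0.007312 = 0.02398 L, so [C3H5O3-] = 0.002067/0.02398 = 0.08619 M.
Kb = Kw/Ka = 1.0e-14 / 1.4 x 10^-4 = 7.14e-11.
[OH^-] = sqrt(Kb x [C3H5O3-]) = sqrt(7.14e-11 x 0.08619) = 2.48e-6 M.
pOH = 5.61, so pH = 14.00 - 5.61 = 8.39.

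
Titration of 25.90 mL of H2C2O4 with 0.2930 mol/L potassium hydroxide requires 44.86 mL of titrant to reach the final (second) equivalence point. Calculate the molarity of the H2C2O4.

0.254 M

n(KOH) = 0.2930 x 0.04486 = 0.01314 mol.
At the final (second) equivalence point, 2 mol OH^- react per mol H2C2O4, so n(H2C2O4) = 0.01314 / 2 = 0.006572 mol.
[H2C2O4] = 0.006572 / 0.02590 L = 0.254 M.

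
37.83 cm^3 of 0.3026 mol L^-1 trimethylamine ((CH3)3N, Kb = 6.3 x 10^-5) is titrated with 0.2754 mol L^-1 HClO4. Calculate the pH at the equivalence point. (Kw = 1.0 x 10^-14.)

n((CH3)3N) = 0.3026 x 0.03783 = 0.01145 mol; V(HClO4) at equivalence = 0.01145/0.2754 = 0.04157 L.
At equivalence the base is fully converted to (CH3)3NH+; total volume = 0.07940 L, so [(CH3)3NH+] = 0.01145/0.07940 = 0.1442 M.
Ka((CH3)3NH+) = Kw/Kb = 1.0e-14 / 6.3 x 10^-5 = 1.59e-10.
[H^+] = sqrt(Ka x [(CH3)3NH+]) = sqrt(1.59e-10 x 0.1442) = 4.78e-6 M.
pH = -log(4.78e-6) = 5.32.

5.32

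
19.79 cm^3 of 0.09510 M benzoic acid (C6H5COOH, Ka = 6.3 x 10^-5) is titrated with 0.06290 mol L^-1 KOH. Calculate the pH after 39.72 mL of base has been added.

n(acid) = 0.09510 x 0.01979 = 0.001882 mol; n(KOH) added = 0.06290 x 0.03972 = 0.002498 mol.
Base is in excess by 0.002498 - 0.001882 = 0.0006164 mol in a total volume of 0.05951 L.
[OH^-] = 0.0006164/0.05951 = 0.01036 M, so pOH = 1.98 and pH = 14.00 - 1.98 = 12.02.

12.02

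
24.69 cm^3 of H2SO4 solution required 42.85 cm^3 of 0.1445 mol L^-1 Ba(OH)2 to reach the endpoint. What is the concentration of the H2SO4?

0.251 M

n(Ba(OH)2) delivered = 0.1445 x 0.04285 = 0.006192 mol.
For a 1:1 reaction, n(H2SO4) = 0.006192 mol.
[H2SO4] = 0.006192 mol / 0.02469 L = 0.251 M.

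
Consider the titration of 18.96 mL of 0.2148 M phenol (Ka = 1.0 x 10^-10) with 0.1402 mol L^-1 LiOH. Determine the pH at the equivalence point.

11.46

n(C6H5OH) = 0.2148 x 0.01896 = 0.004073 mol; V(LiOH) at equivalence = 0.004073/0.1402 = 0.02905 L.
At equivalence all the acid is converted to C6H5O-; total volume = 0.01896 + 0.02905 = 0.04801 L, so [C6H5O-] = 0.004073/0.04801 = 0.08483 M.
Kb = Kw/Ka = 1.0e-14 / 1.0 x 10^-10 = 0.000100.
[OH^-] = sqrt(Kb x [C6H5O-]) = sqrt(0.000100 x 0.08483) = 0.00291 M.
pOH = 2.54, so pH = 14.00 - 2.54 = 11.46.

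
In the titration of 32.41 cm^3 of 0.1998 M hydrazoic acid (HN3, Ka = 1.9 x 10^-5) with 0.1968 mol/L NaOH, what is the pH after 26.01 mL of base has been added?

5.30

Initial n(HN3) = 0.1998 x 0.03241 = 0.006476 mol.
n(NaOH) added = 0.1968 x 0.02601 = 0.005119 mol, converting that many moles of HN3 to N3-.
Remaining n(HN3) = 0.001357 mol; n(N3-) = 0.005119 mol.
By Henderson-Hasselbalch, pH = pKa + log([A^-]/[HA]) = 4.72 + log(0.005119/0.001357) = 4.72 + (+0.58) = 5.30.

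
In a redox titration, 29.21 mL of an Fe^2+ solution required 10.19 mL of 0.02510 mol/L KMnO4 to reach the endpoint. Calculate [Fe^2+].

n(KMnO4) = 0.02510 x 0.01019 = 0.0002558 mol.
From the balanced equation, 1 mol KMnO4 reacts with 5 mol Fe^2+, so n(Fe^2+) = 0.0002558 x 5/1 = 0.001279 mol.
[Fe^2+] = 0.001279 / 0.02921 L = 0.0438 M.

0.0438 M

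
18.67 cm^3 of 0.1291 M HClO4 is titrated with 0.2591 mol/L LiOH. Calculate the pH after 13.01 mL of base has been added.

12.48

n(acid) = 0.1291 x 0.01867 = 0.002410 mol; n(LiOH) added = 0.2591 x 0.01301 = 0.003371 mol.
Base is in excess by 0.003371 - 0.002410 = 0.0009606 mol in a total volume of 0.03168 L.
[OH^-] = 0.0009606/0.03168 = 0.03032 M, so pOH = 1.52 and pH = 14.00 - 1.52 = 12.48.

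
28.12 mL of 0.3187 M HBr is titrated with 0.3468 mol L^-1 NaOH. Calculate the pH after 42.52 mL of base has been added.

n(acid) = 0.3187 x 0.02812 = 0.008962 mol; n(NaOH) added = 0.3468 x 0.04252 = 0.01475 mol.
Base is in excess by 0.01475 - 0.008962 = 0.005784 mol in a total volume of 0.07064 L.
[OH^-] = 0.005784/0.07064 = 0.08188 M, so pOH = 1.09 and pH = 14.00 - 1.09 = 12.91.

12.91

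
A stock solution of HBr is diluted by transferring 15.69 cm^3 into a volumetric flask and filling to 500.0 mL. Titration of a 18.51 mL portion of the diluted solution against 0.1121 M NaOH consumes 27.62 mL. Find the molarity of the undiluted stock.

n(NaOH) = 0.1121 x 0.02762 = 0.003096 mol.
n(HBr) in the aliquot = 0.003096 mol.
[diluted HBr] = 0.003096 / 0.01851 = 0.1673 M.
Dilution factor = 500.0/15.69 = 31.87, so [stock] = 0.1673 x 31.87 = 5.33 M.

5.33 M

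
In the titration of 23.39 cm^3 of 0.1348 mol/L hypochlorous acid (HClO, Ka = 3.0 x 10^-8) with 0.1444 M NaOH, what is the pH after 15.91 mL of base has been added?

Initial n(HClO) = 0.1348 x 0.02339 = 0.003153 mol.
n(NaOH) added = 0.1444 x 0.01591 = 0.002297 mol, converting that many moles of HClO to ClO-.
Remaining n(HClO) = 0.0008556 mol; n(ClO-) = 0.002297 mol.
By Henderson-Hasselbalch, pH = pKa + log([A^-]/[HA]) = 7.52 + log(0.002297/0.0008556) = 7.52 + (+0.43) = 7.95.

7.95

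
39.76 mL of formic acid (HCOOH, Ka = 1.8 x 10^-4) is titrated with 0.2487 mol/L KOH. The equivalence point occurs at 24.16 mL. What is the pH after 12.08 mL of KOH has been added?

3.74

12.08 mL is exactly half the equivalence volume (24.16/2), i.e. the half-equivalence point.
There, n(HA) = n(A^-), so pH = pKa = -log(1.8 x 10^-4) = 3.74.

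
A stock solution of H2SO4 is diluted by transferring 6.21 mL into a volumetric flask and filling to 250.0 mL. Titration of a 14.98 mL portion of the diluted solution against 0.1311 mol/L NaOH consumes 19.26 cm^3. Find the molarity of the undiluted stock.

3.39 M

n(NaOH) = 0.1311 x 0.01926 = 0.002525 mol.
n(H2SO4) in the aliquot = 0.002525 x 1/2 = 0.001262 mol.
[diluted H2SO4] = 0.001262 / 0.01498 = 0.08428 M.
Dilution factor = 250.0/6.210 = 40.26, so [stock] = 0.08428 x 40.26 = 3.39 M.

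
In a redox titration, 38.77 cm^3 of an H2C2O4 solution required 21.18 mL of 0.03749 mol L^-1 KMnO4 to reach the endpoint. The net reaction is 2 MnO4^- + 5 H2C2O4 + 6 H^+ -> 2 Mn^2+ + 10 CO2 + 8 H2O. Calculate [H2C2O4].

n(KMnO4) = 0.03749 x 0.02118 = 0.0007940 mol.
From the balanced equation, 2 mol KMnO4 reacts with 5 mol H2C2O4, so n(H2C2O4) = 0.0007940 x 5/2 = 0.001985 mol.
[H2C2O4] = 0.001985 / 0.03877 L = 0.0512 M.

0.0512 M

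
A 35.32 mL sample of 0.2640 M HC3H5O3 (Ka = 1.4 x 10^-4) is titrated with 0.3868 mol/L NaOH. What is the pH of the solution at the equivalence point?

8.52

n(HC3H5O3) = 0.2640 x 0.03532 = 0.009324 mol; V(NaOH) at equivalence = 0.009324/0.3868 = 0.02411 L.
At equivalence all the acid is converted to C3H5O3-; total volume = 0.03532 + 0.02411 = 0.05943 L, so [C3H5O3-] = 0.009324/0.05943 = 0.1569 M.
Kb = Kw/Ka = 1.0e-14 / 1.4 x 10^-4 = 7.14e-11.
[OH^-] = sqrt(Kb x [C3H5O3-]) = sqrt(7.14e-11 x 0.1569) = 3.35e-6 M.
pOH = 5.48, so pH = 14.00 - 5.48 = 8.52.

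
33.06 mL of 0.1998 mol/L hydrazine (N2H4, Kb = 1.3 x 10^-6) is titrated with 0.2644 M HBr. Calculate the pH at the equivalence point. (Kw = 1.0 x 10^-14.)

n(N2H4) = 0.1998 x 0.03306 = 0.006605 mol; V(HBr) at equivalence = 0.006605/0.2644 = 0.02498 L.
At equivalence the base is fully converted to N2H5+; total volume = 0.05804 L, so [N2H5+] = 0.006605/0.05804 = 0.1138 M.
Ka(N2H5+) = Kw/Kb = 1.0e-14 / 1.3 x 10^-6 = 7.69e-9.
[H^+] = sqrt(Ka x [N2H5+]) = sqrt(7.69e-9 x 0.1138) = 2.96e-5 M.
pH = -log(2.96e-5) = 4.53.

4.53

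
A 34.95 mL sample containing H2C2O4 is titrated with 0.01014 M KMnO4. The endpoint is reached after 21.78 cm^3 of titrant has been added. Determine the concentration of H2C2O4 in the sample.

n(KMnO4) = 0.01014 x 0.02178 = 0.0002208 mol.
From the balanced equation, 2 mol KMnO4 reacts with 5 mol H2C2O4, so n(H2C2O4) = 0.0002208 x 5/2 = 0.0005521 mol.
[H2C2O4] = 0.0005521 / 0.03495 L = 0.0158 M.

0.0158 M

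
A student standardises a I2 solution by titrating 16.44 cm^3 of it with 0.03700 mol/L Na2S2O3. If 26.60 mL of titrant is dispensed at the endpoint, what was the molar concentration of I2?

0.0299 M

n(Na2S2O3) = 0.03700 x 0.02660 = 0.0009842 mol.
From the balanced equation, 2 mol Na2S2O3 reacts with 1 mol I2, so n(I2) = 0.0009842 x 1/2 = 0.0004921 mol.
[I2] = 0.0004921 / 0.01644 L = 0.0299 M.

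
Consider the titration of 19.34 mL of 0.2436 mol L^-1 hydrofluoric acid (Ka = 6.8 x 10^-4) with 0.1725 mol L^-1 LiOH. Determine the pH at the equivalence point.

8.09

n(HF) = 0.2436 x 0.01934 = 0.004711 mol; V(LiOH) at equivalence = 0.004711/0.1725 = 0.02731 L.
At equivalence all the acid is converted to F-; total volume = 0.01934 + 0.02731 = 0.04665 L, so [F-] = 0.004711/0.04665 = 0.1010 M.
Kb = Kw/Ka = 1.0e-14 / 6.8 x 10^-4 = 1.47e-11.
[OH^-] = sqrt(Kb x [F-]) = sqrt(1.47e-11 x 0.1010) = 1.22e-6 M.
pOH = 5.91, so pH = 14.00 - 5.91 = 8.09.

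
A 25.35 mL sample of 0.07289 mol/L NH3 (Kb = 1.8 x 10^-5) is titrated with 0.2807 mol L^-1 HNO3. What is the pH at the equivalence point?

5.25

n(NH3) = 0.07289 x 0.02535 = 0.001848 mol; V(HNO3) at equivalence = 0.001848/0.2807 = 0.006583 L.
At equivalence the base is fully converted to NH4+; total volume = 0.03193 L, so [NH4+] = 0.001848/0.03193 = 0.05786 M.
Ka(NH4+) = Kw/Kb = 1.0e-14 / 1.8 x 10^-5 = 5.56e-10.
[H^+] = sqrt(Ka x [NH4+]) = sqrt(5.56e-10 x 0.05786) = 5.67e-6 M.
pH = -log(5.67e-6) = 5.25.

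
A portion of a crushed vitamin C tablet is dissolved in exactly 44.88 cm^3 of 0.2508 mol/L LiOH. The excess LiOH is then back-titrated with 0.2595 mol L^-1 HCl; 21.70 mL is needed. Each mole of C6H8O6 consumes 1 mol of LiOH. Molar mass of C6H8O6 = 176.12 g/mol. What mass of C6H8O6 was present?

0.991 g

Total n(LiOH) added = 0.2508 x 0.04488 = 0.01126 mol.
n(HCl) used = 0.2595 x 0.02170 = 0.005631 mol, which equals the excess n(LiOH).
So n(LiOH) consumed by the sample = 0.01126 - 0.005631 = 0.005625 mol.
n(C6H8O6) = 0.005625 / 1 = 0.005625 mol.
mass = 0.005625 mol x 176.12 g/mol = 0.991 g.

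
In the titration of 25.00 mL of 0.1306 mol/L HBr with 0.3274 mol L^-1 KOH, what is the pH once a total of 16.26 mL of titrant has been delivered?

12.70

n(acid) = 0.1306 x 0.02500 = 0.003265 mol; n(KOH) added = 0.3274 x 0.01626 = 0.005324 mol.
Base is in excess by 0.005324 - 0.003265 = 0.002059 mol in a total volume of 0.04126 L.
[OH^-] = 0.002059/0.04126 = 0.04989 M, so pOH = 1.30 and pH = 14.00 - 1.30 = 12.70.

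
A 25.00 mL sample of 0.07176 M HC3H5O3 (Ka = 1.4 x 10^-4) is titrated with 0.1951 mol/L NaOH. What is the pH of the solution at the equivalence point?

8.29

n(HC3H5O3) = 0.07176 x 0.02500 = 0.001794 mol; V(NaOH) at equivalence = 0.001794/0.1951 = 0.009195 L.
At equivalence all the acid is converted to C3H5O3-; total volume = 0.02500 + 0.009195 = 0.03420 L, so [C3H5O3-] = 0.001794/0.03420 = 0.05246 M.
Kb = Kw/Ka = 1.0e-14 / 1.4 x 10^-4 = 7.14e-11.
[OH^-] = sqrt(Kb x [C3H5O3-]) = sqrt(7.14e-11 x 0.05246) = 1.94e-6 M.
pOH = 5.71, so pH = 14.00 - 5.71 = 8.29.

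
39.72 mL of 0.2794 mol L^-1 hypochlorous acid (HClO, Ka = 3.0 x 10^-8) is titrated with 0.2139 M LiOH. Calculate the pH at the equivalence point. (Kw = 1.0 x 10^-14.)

n(HClO) = 0.2794 x 0.03972 = 0.01110 mol; V(LiOH) at equivalence = 0.01110/0.2139 = 0.05188 L.
At equivalence all the acid is converted to ClO-; total volume = 0.03972 + 0.05188 = 0.09160 L, so [ClO-] = 0.01110/0.09160 = 0.1212 M.
Kb = Kw/Ka = 1.0e-14 / 3.0 x 10^-8 = 3.33e-7.
[OH^-] = sqrt(Kb x [ClO-]) = sqrt(3.33e-7 x 0.1212) = 0.000201 M.
pOH = 3.70, so pH = 14.00 - 3.70 = 10.30.

10.30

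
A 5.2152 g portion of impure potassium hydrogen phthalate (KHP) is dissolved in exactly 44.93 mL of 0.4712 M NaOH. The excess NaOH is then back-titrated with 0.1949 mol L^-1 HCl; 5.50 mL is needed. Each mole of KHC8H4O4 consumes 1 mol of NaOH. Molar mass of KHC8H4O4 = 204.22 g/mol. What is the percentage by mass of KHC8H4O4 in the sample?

78.7%

Total n(NaOH) added = 0.4712 x 0.04493 = 0.02117 mol.
n(HCl) used = 0.1949 x 0.005500 = 0.001072 mol, which equals the excess n(NaOH).
So n(NaOH) consumed by the sample = 0.02117 - 0.001072 = 0.02010 mol.
n(KHC8H4O4) = 0.02010 / 1 = 0.02010 mol.
mass KHC8H4O4 = 0.02010 x 204.22 = 4.105 g, so %KHC8H4O4 = 4.105/5.2152 x 100 = 78.7%.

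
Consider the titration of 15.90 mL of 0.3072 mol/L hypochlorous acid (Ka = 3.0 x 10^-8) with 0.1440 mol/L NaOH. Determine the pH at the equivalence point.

n(HClO) = 0.3072 x 0.01590 = 0.004884 mol; V(NaOH) at equivalence = 0.004884/0.1440 = 0.03392 L.
At equivalence all the acid is converted to ClO-; total volume = 0.01590 + 0.03392 = 0.04982 L, so [ClO-] = 0.004884/0.04982 = 0.09804 M.
Kb = Kw/Ka = 1.0e-14 / 3.0 x 10^-8 = 3.33e-7.
[OH^-] = sqrt(Kb x [ClO-]) = sqrt(3.33e-7 x 0.09804) = 0.000181 M.
pOH = 3.74, so pH = 14.00 - 3.74 = 10.26.

10.26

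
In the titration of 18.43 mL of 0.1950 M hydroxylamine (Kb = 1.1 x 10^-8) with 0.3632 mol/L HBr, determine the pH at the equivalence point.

n(NH2OH) = 0.1950 x 0.01843 = 0.003594 mol; V(HBr) at equivalence = 0.003594/0.3632 = 0.009895 L.
At equivalence the base is fully converted to NH3OH+; total volume = 0.02832 L, so [NH3OH+] = 0.003594/0.02832 = 0.1269 M.
Ka(NH3OH+) = Kw/Kb = 1.0e-14 / 1.1 x 10^-8 = 9.09e-7.
[H^+] = sqrt(Ka x [NH3OH+]) = sqrt(9.09e-7 x 0.1269) = 0.000340 M.
pH = -log(0.000340) = 3.47.

3.47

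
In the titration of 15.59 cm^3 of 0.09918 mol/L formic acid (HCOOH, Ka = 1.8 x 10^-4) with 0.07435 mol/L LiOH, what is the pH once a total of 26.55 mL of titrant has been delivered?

n(acid) = 0.09918 x 0.01559 = 0.001546 mol; n(LiOH) added = 0.07435 x 0.02655 = 0.001974 mol.
Base is in excess by 0.001974 - 0.001546 = 0.0004278 mol in a total volume of 0.04214 L.
[OH^-] = 0.0004278/0.04214 = 0.01015 M, so pOH = 1.99 and pH = 14.00 - 1.99 = 12.01.

12.01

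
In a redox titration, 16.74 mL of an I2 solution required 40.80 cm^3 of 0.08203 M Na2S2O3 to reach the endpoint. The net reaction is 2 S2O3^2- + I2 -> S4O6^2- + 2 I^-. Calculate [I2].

0.100 M

n(Na2S2O3) = 0.08203 x 0.04080 = 0.003347 mol.
From the balanced equation, 2 mol Na2S2O3 reacts with 1 mol I2, so n(I2) = 0.003347 x 1/2 = 0.001673 mol.
[I2] = 0.001673 / 0.01674 L = 0.100 M.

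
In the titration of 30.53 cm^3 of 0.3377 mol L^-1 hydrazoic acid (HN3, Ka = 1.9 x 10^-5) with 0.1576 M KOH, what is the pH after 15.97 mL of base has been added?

Initial n(HN3) = 0.3377 x 0.03053 = 0.01031 mol.
n(KOH) added = 0.1576 x 0.01597 = 0.002517 mol, converting that many moles of HN3 to N3-.
Remaining n(HN3) = 0.007793 mol; n(N3-) = 0.002517 mol.
By Henderson-Hasselbalch, pH = pKa + log([A^-]/[HA]) = 4.72 + log(0.002517/0.007793) = 4.72 + (-0.49) = 4.23.

4.23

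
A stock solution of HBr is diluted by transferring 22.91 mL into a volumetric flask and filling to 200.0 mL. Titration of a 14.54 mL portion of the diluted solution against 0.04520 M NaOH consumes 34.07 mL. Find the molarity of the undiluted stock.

n(NaOH) = 0.04520 x 0.03407 = 0.001540 mol.
n(HBr) in the aliquot = 0.001540 mol.
[diluted HBr] = 0.001540 / 0.01454 = 0.1059 M.
Dilution factor = 200.0/22.91 = 8.730, so [stock] = 0.1059 x 8.730 = 0.925 M.

0.925 M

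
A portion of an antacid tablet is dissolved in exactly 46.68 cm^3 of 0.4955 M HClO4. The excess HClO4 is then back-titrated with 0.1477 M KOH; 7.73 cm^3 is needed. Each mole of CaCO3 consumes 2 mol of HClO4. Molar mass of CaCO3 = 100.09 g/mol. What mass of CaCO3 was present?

Total n(HClO4) added = 0.4955 x 0.04668 = 0.02313 mol.
n(KOH) used = 0.1477 x 0.007730 = 0.001142 mol, which equals the excess n(HClO4).
So n(HClO4) consumed by the sample = 0.02313 - 0.001142 = 0.02199 mol.
n(CaCO3) = 0.02199 / 2 = 0.01099 mol.
mass = 0.01099 mol x 100.09 g/mol = 1.10 g.

1.10 g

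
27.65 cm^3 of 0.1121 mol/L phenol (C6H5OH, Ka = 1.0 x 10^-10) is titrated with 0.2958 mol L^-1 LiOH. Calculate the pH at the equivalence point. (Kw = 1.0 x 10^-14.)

11.46

n(C6H5OH) = 0.1121 x 0.02765 = 0.003100 mol; V(LiOH) at equivalence = 0.003100/0.2958 = 0.01048 L.
At equivalence all the acid is converted to C6H5O-; total volume = 0.02765 + 0.01048 = 0.03813 L, so [C6H5O-] = 0.003100/0.03813 = 0.08129 M.
Kb = Kw/Ka = 1.0e-14 / 1.0 x 10^-10 = 0.000100.
[OH^-] = sqrt(Kb x [C6H5O-]) = sqrt(0.000100 x 0.08129) = 0.00285 M.
pOH = 2.54, so pH = 14.00 - 2.54 = 11.46.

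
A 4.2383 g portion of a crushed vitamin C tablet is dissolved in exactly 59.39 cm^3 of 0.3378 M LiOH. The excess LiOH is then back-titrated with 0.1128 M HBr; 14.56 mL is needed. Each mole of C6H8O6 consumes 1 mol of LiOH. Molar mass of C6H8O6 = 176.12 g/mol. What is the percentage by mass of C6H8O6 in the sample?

76.5%

Total n(LiOH) added = 0.3378 x 0.05939 = 0.02006 mol.
n(HBr) used = 0.1128 x 0.01456 = 0.001642 mol, which equals the excess n(LiOH).
So n(LiOH) consumed by the sample = 0.02006 - 0.001642 = 0.01842 mol.
n(C6H8O6) = 0.01842 / 1 = 0.01842 mol.
mass C6H8O6 = 0.01842 x 176.12 = 3.244 g, so %C6H8O6 = 3.244/4.2383 x 100 = 76.5%.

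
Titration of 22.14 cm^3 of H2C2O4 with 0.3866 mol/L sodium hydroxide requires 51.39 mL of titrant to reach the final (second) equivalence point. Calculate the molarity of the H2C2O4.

n(NaOH) = 0.3866 x 0.05139 = 0.01987 mol.
At the final (second) equivalence point, 2 mol OH^- react per mol H2C2O4, so n(H2C2O4) = 0.01987 / 2 = 0.009934 mol.
[H2C2O4] = 0.009934 / 0.02214 L = 0.449 M.

0.449 M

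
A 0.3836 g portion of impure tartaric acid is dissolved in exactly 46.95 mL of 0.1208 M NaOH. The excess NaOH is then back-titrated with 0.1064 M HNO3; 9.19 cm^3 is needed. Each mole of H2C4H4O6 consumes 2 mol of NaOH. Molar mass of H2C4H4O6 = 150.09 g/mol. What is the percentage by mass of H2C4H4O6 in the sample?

91.8%

Total n(NaOH) added = 0.1208 x 0.04695 = 0.005672 mol.
n(HNO3) used = 0.1064 x 0.009190 = 0.0009778 mol, which equals the excess n(NaOH).
So n(NaOH) consumed by the sample = 0.005672 - 0.0009778 = 0.004694 mol.
n(H2C4H4O6) = 0.004694 / 2 = 0.002347 mol.
mass H2C4H4O6 = 0.002347 x 150.09 = 0.3522 g, so %H2C4H4O6 = 0.3522/0.3836 x 100 = 91.8%.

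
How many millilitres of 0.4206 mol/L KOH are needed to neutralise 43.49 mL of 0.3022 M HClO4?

31.2 mL

n(HClO4) = 0.3022 mol/L x 0.04349 L = 0.01314 mol.
At equivalence n(KOH) = n(HClO4) = 0.01314 mol.
V(KOH) = 0.01314 / 0.4206 = 0.03125 L = 31.2 mL.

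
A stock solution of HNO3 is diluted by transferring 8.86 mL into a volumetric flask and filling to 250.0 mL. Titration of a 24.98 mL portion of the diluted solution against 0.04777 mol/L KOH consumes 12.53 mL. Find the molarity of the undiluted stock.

n(KOH) = 0.04777 x 0.01253 = 0.0005986 mol.
n(HNO3) in the aliquot = 0.0005986 mol.
[diluted HNO3] = 0.0005986 / 0.02498 = 0.02396 M.
Dilution factor = 250.0/8.860 = 28.22, so [stock] = 0.02396 x 28.22 = 0.676 M.

0.676 M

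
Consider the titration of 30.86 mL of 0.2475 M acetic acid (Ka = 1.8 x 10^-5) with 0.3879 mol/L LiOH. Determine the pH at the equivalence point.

n(CH3COOH) = 0.2475 x 0.03086 = 0.007638 mol; V(LiOH) at equivalence = 0.007638/0.3879 = 0.01969 L.
At equivalence all the acid is converted to CH3COO-; total volume = 0.03086 + 0.01969 = 0.05055 L, so [CH3COO-] = 0.007638/0.05055 = 0.1511 M.
Kb = Kw/Ka = 1.0e-14 / 1.8 x 10^-5 = 5.56e-10.
[OH^-] = sqrt(Kb x [CH3COO-]) = sqrt(5.56e-10 x 0.1511) = 9.16e-6 M.
pOH = 5.04, so pH = 14.00 - 5.04 = 8.96.

8.96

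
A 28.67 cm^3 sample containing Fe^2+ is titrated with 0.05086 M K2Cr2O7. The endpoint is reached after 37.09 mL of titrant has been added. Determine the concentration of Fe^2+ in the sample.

n(K2Cr2O7) = 0.05086 x 0.03709 = 0.001886 mol.
From the balanced equation, 1 mol K2Cr2O7 reacts with 6 mol Fe^2+, so n(Fe^2+) = 0.001886 x 6/1 = 0.01132 mol.
[Fe^2+] = 0.01132 / 0.02867 L = 0.395 M.

0.395 M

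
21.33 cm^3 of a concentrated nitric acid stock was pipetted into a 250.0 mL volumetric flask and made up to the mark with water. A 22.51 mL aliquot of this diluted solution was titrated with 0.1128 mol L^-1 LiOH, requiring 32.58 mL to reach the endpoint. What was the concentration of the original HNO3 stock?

1.91 M

n(LiOH) = 0.1128 x 0.03258 = 0.003675 mol.
n(HNO3) in the aliquot = 0.003675 mol.
[diluted HNO3] = 0.003675 / 0.02251 = 0.1633 M.
Dilution factor = 250.0/21.33 = 11.72, so [stock] = 0.1633 x 11.72 = 1.91 M.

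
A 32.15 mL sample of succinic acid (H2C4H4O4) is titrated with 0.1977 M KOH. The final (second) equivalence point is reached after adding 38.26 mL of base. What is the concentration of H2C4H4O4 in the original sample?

n(KOH) = 0.1977 x 0.03826 = 0.007564 mol.
At the final (second) equivalence point, 2 mol OH^- react per mol H2C4H4O4, so n(H2C4H4O4) = 0.007564 / 2 = 0.003782 mol.
[H2C4H4O4] = 0.003782 / 0.03215 L = 0.118 M.

0.118 M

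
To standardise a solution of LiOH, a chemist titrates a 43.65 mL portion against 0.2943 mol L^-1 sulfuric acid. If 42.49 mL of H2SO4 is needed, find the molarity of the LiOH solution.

n(H2SO4) delivered = 0.2943 x 0.04249 = 0.01250 mol.
The reaction is 2 LiOH + 1 H2SO4, so n(LiOH) = 0.01250 x 2/1 = 0.02501 mol.
[LiOH] = 0.02501 mol / 0.04365 L = 0.573 M.

0.573 M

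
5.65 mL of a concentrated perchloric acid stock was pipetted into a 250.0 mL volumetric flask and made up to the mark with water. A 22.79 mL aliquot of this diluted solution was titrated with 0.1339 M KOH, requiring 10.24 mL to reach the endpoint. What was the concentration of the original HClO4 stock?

2.66 M

n(KOH) = 0.1339 x 0.01024 = 0.001371 mol.
n(HClO4) in the aliquot = 0.001371 mol.
[diluted HClO4] = 0.001371 / 0.02279 = 0.06016 M.
Dilution factor = 250.0/5.650 = 44.25, so [stock] = 0.06016 x 44.25 = 2.66 M.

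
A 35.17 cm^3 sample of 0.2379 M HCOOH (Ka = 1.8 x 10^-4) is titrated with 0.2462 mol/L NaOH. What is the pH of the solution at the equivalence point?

8.41

n(HCOOH) = 0.2379 x 0.03517 = 0.008367 mol; V(NaOH) at equivalence = 0.008367/0.2462 = 0.03398 L.
At equivalence all the acid is converted to HCOO-; total volume = 0.03517 + 0.03398 = 0.06915 L, so [HCOO-] = 0.008367/0.06915 = 0.1210 M.
Kb = Kw/Ka = 1.0e-14 / 1.8 x 10^-4 = 5.56e-11.
[OH^-] = sqrt(Kb x [HCOO-]) = sqrt(5.56e-11 x 0.1210) = 2.59e-6 M.
pOH = 5.59, so pH = 14.00 - 5.59 = 8.41.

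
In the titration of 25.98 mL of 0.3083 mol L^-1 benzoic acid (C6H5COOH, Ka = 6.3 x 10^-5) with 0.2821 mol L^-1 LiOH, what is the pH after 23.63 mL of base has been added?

4.90

Initial n(C6H5COOH) = 0.3083 x 0.02598 = 0.008010 mol.
n(LiOH) added = 0.2821 x 0.02363 = 0.006666 mol, converting that many moles of C6H5COOH to C6H5COO-.
Remaining n(C6H5COOH) = 0.001344 mol; n(C6H5COO-) = 0.006666 mol.
By Henderson-Hasselbalch, pH = pKa + log([A^-]/[HA]) = 4.20 + log(0.006666/0.001344) = 4.20 + (+0.70) = 4.90.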